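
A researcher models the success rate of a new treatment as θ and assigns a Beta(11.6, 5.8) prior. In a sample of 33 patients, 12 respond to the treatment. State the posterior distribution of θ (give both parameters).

Observing 12 successes and 21 failures updates Beta(11.6, 5.8) by adding the success and failure counts to the two shape parameters: α = 11.6+12 = 23.6, β = 5.8+21 = 26.8.

Posterior: Beta(23.6, 26.8)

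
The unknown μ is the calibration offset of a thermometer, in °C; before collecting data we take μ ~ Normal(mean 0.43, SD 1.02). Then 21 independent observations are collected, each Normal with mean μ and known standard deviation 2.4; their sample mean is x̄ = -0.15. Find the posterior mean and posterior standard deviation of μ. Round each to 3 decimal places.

With known σ, the Normal prior is conjugate. Weight on the data is w = (n/σ²)/(n/σ² + 1/τ₀²) = 3.64583/(3.64583+0.961169) = 0.79137.
Posterior mean = w·x̄ + (1−w)·μ₀ = 0.79137·-0.15 + 0.20863·0.43 = -0.029. Posterior variance = 1/(3.64583+0.961169) = 0.217061, so SD = 0.466.

Posterior mean ≈ -0.029; posterior SD ≈ 0.466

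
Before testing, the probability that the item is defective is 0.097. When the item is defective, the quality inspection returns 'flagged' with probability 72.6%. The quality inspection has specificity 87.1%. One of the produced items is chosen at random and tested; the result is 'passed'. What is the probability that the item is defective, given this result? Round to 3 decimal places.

Write H for 'the item is defective'. Prior odds H:¬H = 0.097/0.903 = 0.10742. For the 'passed' outcome, the likelihood ratio is 0.274/0.871 = 0.31458.
Posterior odds = 0.10742 × 0.31458 = 0.033792, so P(H|E) = 0.033792/(1+0.033792) = 0.033.

P(H | E) ≈ 0.033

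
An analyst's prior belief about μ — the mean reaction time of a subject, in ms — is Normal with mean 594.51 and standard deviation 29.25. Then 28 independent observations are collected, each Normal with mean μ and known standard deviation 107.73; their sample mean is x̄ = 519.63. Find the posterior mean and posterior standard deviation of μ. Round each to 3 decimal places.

With known σ, the Normal prior is conjugate. Weight on the data is w = (n/σ²)/(n/σ² + 1/τ₀²) = 0.00241260/(0.00241260+0.00116882) = 0.67364.
Posterior mean = w·x̄ + (1−w)·μ₀ = 0.67364·519.63 + 0.32636·594.51 = 544.068. Posterior variance = 1/(0.00241260+0.00116882) = 279.219, so SD = 16.710.

Posterior mean ≈ 544.068; posterior SD ≈ 16.710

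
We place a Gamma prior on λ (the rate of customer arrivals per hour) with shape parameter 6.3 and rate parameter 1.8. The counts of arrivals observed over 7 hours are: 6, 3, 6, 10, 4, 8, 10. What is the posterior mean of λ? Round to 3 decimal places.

The Poisson likelihood adds the total count to the shape and the number of exposure periods to the rate. Here ∑xᵢ = 47 and n = 7, so shape 6.3→53.3 and rate 1.8→8.8.
Posterior mean = shape/rate = 53.3/8.8 = 6.057.

Posterior mean ≈ 6.057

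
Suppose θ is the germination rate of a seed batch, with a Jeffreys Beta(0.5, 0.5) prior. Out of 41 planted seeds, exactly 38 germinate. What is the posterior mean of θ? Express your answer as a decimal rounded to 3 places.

Observing 38 successes and 3 failures updates Beta(0.5, 0.5) by adding the success and failure counts to the two shape parameters: α = 0.5+38 = 38.5, β = 0.5+3 = 3.5.
E[θ | data] = 38.5/(38.5+3.5) = 0.917.

Posterior mean ≈ 0.917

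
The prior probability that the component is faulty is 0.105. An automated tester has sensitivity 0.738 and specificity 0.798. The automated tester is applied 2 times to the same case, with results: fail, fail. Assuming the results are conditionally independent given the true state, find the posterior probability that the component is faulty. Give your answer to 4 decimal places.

Posterior P(H) ≈ 0.6103

With H the event that the component is faulty, the joint likelihood of the observed sequence is P(data|H) = 0.738·0.738 = 0.54464 and P(data|¬H) = 0.202·0.202 = 0.040804.
Bayes: P(H|data) = 0.105·0.54464 / (0.105·0.54464 + 0.895·0.040804) = 0.057188/0.093707 = 0.6103.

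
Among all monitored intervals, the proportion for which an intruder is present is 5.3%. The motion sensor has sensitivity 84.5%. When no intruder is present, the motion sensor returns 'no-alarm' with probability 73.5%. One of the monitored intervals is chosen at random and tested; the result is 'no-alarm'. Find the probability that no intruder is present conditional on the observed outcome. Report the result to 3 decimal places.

Write H for 'an intruder is present'. Prior odds H:¬H = 0.053/0.947 = 0.055966. For the 'no-alarm' outcome, the likelihood ratio is 0.155/0.735 = 0.21088.
Posterior odds = 0.055966 × 0.21088 = 0.011802, so P(H|E) = 0.011802/(1+0.011802) = 0.012. Then P(¬H|E) = 1 − 0.012 = 0.988.

P(¬H | E) ≈ 0.988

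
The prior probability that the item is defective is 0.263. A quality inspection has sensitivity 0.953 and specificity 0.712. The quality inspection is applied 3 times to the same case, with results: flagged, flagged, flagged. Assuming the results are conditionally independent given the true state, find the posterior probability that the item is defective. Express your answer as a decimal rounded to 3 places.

Posterior P(H) ≈ 0.928

With H the event that the item is defective, the joint likelihood of the observed sequence is P(data|H) = 0.953·0.953·0.953 = 0.86552 and P(data|¬H) = 0.288·0.288·0.288 = 0.023888.
Bayes: P(H|data) = 0.263·0.86552 / (0.263·0.86552 + 0.737·0.023888) = 0.22763/0.24524 = 0.9282.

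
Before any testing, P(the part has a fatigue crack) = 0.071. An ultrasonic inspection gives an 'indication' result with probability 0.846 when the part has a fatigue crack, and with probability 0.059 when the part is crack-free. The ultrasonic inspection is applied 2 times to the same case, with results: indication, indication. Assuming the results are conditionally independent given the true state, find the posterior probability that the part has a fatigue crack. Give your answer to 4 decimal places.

Let H be the event that the part has a fatigue crack; start with P(H) = 0.071. P('indication'|H) = 0.846, P('indication'|¬H) = 0.059.
Update on result 1 ('indication'): P(H) ← 0.846·0.0710 / (0.846·0.0710 + 0.059·0.9290) = 0.060066/0.11488 = 0.5229.
Update on result 2 ('indication'): P(H) ← 0.846·0.5229 / (0.846·0.5229 + 0.059·0.4771) = 0.44235/0.47050 = 0.9402.

Posterior P(H) ≈ 0.9402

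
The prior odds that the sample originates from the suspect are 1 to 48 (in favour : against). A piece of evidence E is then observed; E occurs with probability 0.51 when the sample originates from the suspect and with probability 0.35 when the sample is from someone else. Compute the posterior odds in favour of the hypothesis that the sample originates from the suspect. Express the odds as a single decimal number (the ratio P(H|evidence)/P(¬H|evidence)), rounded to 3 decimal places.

Posterior odds ≈ 0.030

Prior odds = 1/48 = 0.020833.
Likelihood ratio for E = 0.51/0.35 = 1.4571.
Posterior odds = prior odds × LR = 0.030357.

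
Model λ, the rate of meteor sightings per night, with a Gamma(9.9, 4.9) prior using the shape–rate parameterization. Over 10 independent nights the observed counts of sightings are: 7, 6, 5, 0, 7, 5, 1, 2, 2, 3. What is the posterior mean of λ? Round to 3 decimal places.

Total count ∑xᵢ = 38 over n = 10 nights.
Gamma is conjugate to the Poisson likelihood: posterior is Gamma(shape = 9.9+38 = 47.9, rate = 4.9+10 = 14.9).
E[λ | data] = 47.9/14.9 = 3.215.

Posterior mean ≈ 3.215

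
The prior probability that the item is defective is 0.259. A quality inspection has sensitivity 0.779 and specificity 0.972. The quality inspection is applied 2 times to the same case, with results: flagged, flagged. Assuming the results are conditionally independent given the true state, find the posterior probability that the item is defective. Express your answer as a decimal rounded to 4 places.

Let H be the event that the item is defective; start with P(H) = 0.259. P('flagged'|H) = 0.779, P('flagged'|¬H) = 0.028.
Update on result 1 ('flagged'): P(H) ← 0.779·0.2590 / (0.779·0.2590 + 0.028·0.7410) = 0.20176/0.22251 = 0.9068.
Update on result 2 ('flagged'): P(H) ← 0.779·0.9068 / (0.779·0.9068 + 0.028·0.0932) = 0.70636/0.70897 = 0.9963.

Posterior P(H) ≈ 0.9963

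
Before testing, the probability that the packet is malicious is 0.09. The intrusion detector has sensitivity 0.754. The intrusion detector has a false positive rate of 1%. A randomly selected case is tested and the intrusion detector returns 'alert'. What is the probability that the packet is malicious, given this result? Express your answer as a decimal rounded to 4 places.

P(H | E) ≈ 0.8818

Write H for 'the packet is malicious'. Prior odds H:¬H = 0.09/0.91 = 0.098901. For the 'alert' outcome, the likelihood ratio is 0.754/0.01 = 75.400.
Posterior odds = 0.098901 × 75.400 = 7.4571, so P(H|E) = 7.4571/(1+7.4571) = 0.8818.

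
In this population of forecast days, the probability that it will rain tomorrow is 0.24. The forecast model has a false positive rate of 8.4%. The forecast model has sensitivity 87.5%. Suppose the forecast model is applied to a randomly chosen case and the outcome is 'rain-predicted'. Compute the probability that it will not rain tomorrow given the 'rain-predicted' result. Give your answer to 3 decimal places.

Let H be the event that it will rain tomorrow. P(H) = 0.24, so P(¬H) = 0.76. With E the 'rain-predicted' result, P(E|H) = 0.875 and P(E|¬H) = 0.084.
P(E) = 0.875·0.24 + 0.084·0.76 = 0.21000 + 0.063840 = 0.27384.
By Bayes' theorem, P(H|E) = 0.21000 / 0.27384 = 0.767. Hence P(¬H|E) = 1 − 0.767 = 0.233.

P(¬H | E) ≈ 0.233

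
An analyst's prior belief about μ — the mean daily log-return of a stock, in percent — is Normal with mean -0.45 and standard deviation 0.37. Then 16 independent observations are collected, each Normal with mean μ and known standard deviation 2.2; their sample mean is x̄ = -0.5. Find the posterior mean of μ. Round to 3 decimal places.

With known σ, the Normal prior is conjugate. Weight on the data is w = (n/σ²)/(n/σ² + 1/τ₀²) = 3.30579/(3.30579+7.30460) = 0.31156.
Posterior mean = w·x̄ + (1−w)·μ₀ = 0.31156·-0.5 + 0.68844·-0.45 = -0.466.

Posterior mean ≈ -0.466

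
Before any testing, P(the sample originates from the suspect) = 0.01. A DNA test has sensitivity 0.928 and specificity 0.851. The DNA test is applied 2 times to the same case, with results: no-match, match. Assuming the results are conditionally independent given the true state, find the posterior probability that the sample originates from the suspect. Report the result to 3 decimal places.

Posterior P(H) ≈ 0.005

Let H be the event that the sample originates from the suspect; start with P(H) = 0.01. P('match'|H) = 0.928, P('match'|¬H) = 0.149.
Update on result 1 ('no-match'): P(H) ← 0.072·0.0100 / (0.072·0.0100 + 0.851·0.9900) = 0.00072000/0.84321 = 0.0009.
Update on result 2 ('match'): P(H) ← 0.928·0.0009 / (0.928·0.0009 + 0.149·0.9991) = 0.00079240/0.14967 = 0.0053.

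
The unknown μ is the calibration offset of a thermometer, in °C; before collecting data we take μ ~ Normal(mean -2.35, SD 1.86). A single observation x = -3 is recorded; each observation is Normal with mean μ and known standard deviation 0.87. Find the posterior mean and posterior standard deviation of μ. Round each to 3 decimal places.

Posterior mean ≈ -2.883; posterior SD ≈ 0.788

With known σ, the Normal prior is conjugate. Weight on the data is w = (n/σ²)/(n/σ² + 1/τ₀²) = 1.32118/(1.32118+0.289051) = 0.82049.
Posterior mean = w·x̄ + (1−w)·μ₀ = 0.82049·-3 + 0.17951·-2.35 = -2.883. Posterior variance = 1/(1.32118+0.289051) = 0.621030, so SD = 0.788.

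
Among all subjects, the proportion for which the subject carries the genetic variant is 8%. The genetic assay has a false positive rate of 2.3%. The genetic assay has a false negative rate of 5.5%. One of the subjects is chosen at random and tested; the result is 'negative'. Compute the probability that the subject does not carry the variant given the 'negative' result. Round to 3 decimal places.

P(¬H | E) ≈ 0.995

Let H be the event that the subject carries the genetic variant. P(H) = 0.08, so P(¬H) = 0.92. With E the 'negative' result, P(E|H) = 0.055 and P(E|¬H) = 0.977.
P(E) = 0.055·0.08 + 0.977·0.92 = 0.0044000 + 0.89884 = 0.90324.
By Bayes' theorem, P(H|E) = 0.0044000 / 0.90324 = 0.005. Hence P(¬H|E) = 1 − 0.005 = 0.995.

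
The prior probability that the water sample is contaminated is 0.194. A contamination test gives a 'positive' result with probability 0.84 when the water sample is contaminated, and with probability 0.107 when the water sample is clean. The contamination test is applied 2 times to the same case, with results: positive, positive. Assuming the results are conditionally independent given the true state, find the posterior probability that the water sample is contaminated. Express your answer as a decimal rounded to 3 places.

Posterior P(H) ≈ 0.937

With H the event that the water sample is contaminated, the joint likelihood of the observed sequence is P(data|H) = 0.84·0.84 = 0.70560 and P(data|¬H) = 0.107·0.107 = 0.011449.
Bayes: P(H|data) = 0.194·0.70560 / (0.194·0.70560 + 0.806·0.011449) = 0.13689/0.14611 = 0.9368.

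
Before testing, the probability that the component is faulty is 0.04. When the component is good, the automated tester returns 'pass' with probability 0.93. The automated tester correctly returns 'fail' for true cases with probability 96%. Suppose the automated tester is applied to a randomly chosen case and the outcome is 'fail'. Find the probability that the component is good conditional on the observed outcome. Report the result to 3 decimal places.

P(¬H | E) ≈ 0.636

Write H for 'the component is faulty'. Prior odds H:¬H = 0.04/0.96 = 0.041667. For the 'fail' outcome, the likelihood ratio is 0.96/0.07 = 13.714.
Posterior odds = 0.041667 × 13.714 = 0.57143, so P(H|E) = 0.57143/(1+0.57143) = 0.364. Then P(¬H|E) = 1 − 0.364 = 0.636.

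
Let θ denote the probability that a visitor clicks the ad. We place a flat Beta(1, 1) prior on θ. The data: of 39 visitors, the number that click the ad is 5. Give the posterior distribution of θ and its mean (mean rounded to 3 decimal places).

Observing 5 successes and 34 failures updates Beta(1, 1) by adding the success and failure counts to the two shape parameters: α = 1+5 = 6, β = 1+34 = 35.
E[θ | data] = 6/(6+35) = 0.146.

Posterior: Beta(6, 35); mean ≈ 0.146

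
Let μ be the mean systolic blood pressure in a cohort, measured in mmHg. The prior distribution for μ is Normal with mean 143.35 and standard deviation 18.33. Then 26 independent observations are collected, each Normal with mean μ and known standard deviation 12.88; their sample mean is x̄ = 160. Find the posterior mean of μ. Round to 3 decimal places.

Prior precision 1/τ₀² = 1/18.33² = 0.00297629; data precision n/σ² = 26/12.88² = 0.156726.
Posterior precision = 0.00297629 + 0.156726 = 0.159702.
Posterior mean = (0.00297629·143.35 + 0.156726·160) / 0.159702 = 159.690.

Posterior mean ≈ 159.690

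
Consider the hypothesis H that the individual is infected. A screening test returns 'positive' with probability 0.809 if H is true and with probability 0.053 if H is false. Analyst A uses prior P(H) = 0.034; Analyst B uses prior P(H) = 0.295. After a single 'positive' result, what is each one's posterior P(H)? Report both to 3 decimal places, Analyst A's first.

The likelihood ratio for a 'positive' result is 0.809/0.053 = 15.264.
Analyst A: prior odds 0.034/0.966 = 0.035197; posterior odds 0.53725; posterior probability 0.349.
Analyst B: prior odds 0.295/0.705 = 0.41844; posterior odds 6.3871; posterior probability 0.865.

Analyst A: 0.349; Analyst B: 0.865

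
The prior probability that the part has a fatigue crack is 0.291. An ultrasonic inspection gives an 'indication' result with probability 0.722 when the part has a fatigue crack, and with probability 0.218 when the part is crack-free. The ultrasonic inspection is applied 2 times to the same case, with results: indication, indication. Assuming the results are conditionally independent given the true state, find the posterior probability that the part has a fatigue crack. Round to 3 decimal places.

Posterior P(H) ≈ 0.818

With H the event that the part has a fatigue crack, the joint likelihood of the observed sequence is P(data|H) = 0.722·0.722 = 0.52128 and P(data|¬H) = 0.218·0.218 = 0.047524.
Bayes: P(H|data) = 0.291·0.52128 / (0.291·0.52128 + 0.709·0.047524) = 0.15169/0.18539 = 0.8182.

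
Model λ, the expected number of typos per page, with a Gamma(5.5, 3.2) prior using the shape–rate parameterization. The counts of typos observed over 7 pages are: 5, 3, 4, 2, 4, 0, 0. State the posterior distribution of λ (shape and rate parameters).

Posterior: Gamma(shape=23.5, rate=10.2)

The Poisson likelihood adds the total count to the shape and the number of exposure periods to the rate. Here ∑xᵢ = 18 and n = 7, so shape 5.5→23.5 and rate 3.2→10.2.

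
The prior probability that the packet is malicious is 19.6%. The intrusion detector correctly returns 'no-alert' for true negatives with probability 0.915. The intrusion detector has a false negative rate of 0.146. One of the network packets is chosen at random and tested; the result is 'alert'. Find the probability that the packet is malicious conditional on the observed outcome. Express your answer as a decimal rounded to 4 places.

P(H | E) ≈ 0.7101

Write H for 'the packet is malicious'. Prior odds H:¬H = 0.196/0.804 = 0.24378. For the 'alert' outcome, the likelihood ratio is 0.854/0.085 = 10.047.
Posterior odds = 0.24378 × 10.047 = 2.4493, so P(H|E) = 2.4493/(1+2.4493) = 0.7101.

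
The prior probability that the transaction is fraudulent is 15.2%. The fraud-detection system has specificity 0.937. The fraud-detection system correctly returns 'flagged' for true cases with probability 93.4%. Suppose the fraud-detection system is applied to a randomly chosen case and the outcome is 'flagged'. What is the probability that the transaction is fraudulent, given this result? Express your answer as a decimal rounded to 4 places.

P(H | E) ≈ 0.7266

Write H for 'the transaction is fraudulent'. Prior odds H:¬H = 0.152/0.848 = 0.17925. For the 'flagged' outcome, the likelihood ratio is 0.934/0.063 = 14.825.
Posterior odds = 0.17925 × 14.825 = 2.6574, so P(H|E) = 2.6574/(1+2.6574) = 0.7266.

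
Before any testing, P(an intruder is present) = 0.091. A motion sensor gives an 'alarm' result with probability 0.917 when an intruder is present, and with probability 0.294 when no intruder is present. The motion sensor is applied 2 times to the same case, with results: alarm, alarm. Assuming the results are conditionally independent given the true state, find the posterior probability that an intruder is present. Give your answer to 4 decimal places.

Posterior P(H) ≈ 0.4934

Let H be the event that an intruder is present; start with P(H) = 0.091. P('alarm'|H) = 0.917, P('alarm'|¬H) = 0.294.
Update on result 1 ('alarm'): P(H) ← 0.917·0.0910 / (0.917·0.0910 + 0.294·0.9090) = 0.083447/0.35069 = 0.2379.
Update on result 2 ('alarm'): P(H) ← 0.917·0.2379 / (0.917·0.2379 + 0.294·0.7621) = 0.21820/0.44224 = 0.4934.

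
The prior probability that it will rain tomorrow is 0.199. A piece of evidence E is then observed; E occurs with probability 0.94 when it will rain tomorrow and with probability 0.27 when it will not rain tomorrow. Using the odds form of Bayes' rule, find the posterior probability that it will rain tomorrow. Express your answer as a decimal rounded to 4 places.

Posterior probability ≈ 0.4638

Prior odds = 0.199/(1−0.199) = 0.24844. In log-odds, ln(0.24844) = -1.3926.
Add log likelihood ratio: ln(3.4815) = 1.2475.
Posterior log-odds = -0.14510, so posterior odds = exp(-0.14510) = 0.86494. Converting, P(H|E) = 0.86494/1.8649 = 0.4638.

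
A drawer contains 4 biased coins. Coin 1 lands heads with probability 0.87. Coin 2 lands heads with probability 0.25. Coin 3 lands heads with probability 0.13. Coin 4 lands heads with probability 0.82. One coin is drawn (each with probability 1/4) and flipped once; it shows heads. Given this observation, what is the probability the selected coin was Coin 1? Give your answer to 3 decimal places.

Posterior probability ≈ 0.420

Tabulate prior·likelihood by source: [1] prior 0.25, lik 0.87, product 0.2175; [2] prior 0.25, lik 0.25, product 0.06250; [3] prior 0.25, lik 0.13, product 0.03250; [4] prior 0.25, lik 0.82, product 0.2050.
Normalizing constant = 0.51750; the posterior for Coin 1 is its product over the sum, 0.2175/0.51750 = 0.420.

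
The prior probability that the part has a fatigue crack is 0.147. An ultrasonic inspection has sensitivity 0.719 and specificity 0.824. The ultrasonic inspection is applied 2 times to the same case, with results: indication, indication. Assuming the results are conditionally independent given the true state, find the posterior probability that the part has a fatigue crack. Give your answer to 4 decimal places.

Posterior P(H) ≈ 0.7420

Let H be the event that the part has a fatigue crack; start with P(H) = 0.147. P('indication'|H) = 0.719, P('indication'|¬H) = 0.176.
Update on result 1 ('indication'): P(H) ← 0.719·0.1470 / (0.719·0.1470 + 0.176·0.8530) = 0.10569/0.25582 = 0.4132.
Update on result 2 ('indication'): P(H) ← 0.719·0.4132 / (0.719·0.4132 + 0.176·0.5868) = 0.29706/0.40034 = 0.7420.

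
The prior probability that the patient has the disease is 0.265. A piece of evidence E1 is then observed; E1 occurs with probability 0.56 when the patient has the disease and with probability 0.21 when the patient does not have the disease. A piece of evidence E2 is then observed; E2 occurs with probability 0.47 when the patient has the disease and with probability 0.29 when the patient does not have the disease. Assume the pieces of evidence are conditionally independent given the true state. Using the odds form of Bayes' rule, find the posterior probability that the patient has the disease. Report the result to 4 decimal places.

Posterior probability ≈ 0.6091

Prior odds = 0.265/(1−0.265) = 0.36054. In log-odds, ln(0.36054) = -1.0201.
Add log likelihood ratios: ln(2.6667) + ln(1.6207) = 1.4637.
Posterior log-odds = 0.44354, so posterior odds = exp(0.44354) = 1.5582. Converting, P(H|E) = 1.5582/2.5582 = 0.6091.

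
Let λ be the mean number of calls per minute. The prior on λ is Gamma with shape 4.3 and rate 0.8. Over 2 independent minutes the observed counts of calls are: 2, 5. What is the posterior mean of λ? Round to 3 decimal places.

Posterior mean ≈ 4.036

The Poisson likelihood adds the total count to the shape and the number of exposure periods to the rate. Here ∑xᵢ = 7 and n = 2, so shape 4.3→11.3 and rate 0.8→2.8.
E[λ | data] = 11.3/2.8 = 4.036.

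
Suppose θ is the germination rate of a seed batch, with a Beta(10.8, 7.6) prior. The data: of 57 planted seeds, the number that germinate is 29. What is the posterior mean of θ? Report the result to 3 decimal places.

Posterior mean ≈ 0.528

Observing 29 successes and 28 failures updates Beta(10.8, 7.6) by adding the success and failure counts to the two shape parameters: α = 10.8+29 = 39.8, β = 7.6+28 = 35.6.
Posterior mean = α/(α+β) = 39.8/75.4 = 0.528.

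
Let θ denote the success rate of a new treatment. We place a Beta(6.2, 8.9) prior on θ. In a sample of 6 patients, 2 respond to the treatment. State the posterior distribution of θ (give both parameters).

Posterior: Beta(8.2, 12.9)

The binomial likelihood is conjugate to the Beta prior: with 2 successes and 4 failures, the posterior is Beta(6.2+2, 8.9+4) = Beta(8.2, 12.9).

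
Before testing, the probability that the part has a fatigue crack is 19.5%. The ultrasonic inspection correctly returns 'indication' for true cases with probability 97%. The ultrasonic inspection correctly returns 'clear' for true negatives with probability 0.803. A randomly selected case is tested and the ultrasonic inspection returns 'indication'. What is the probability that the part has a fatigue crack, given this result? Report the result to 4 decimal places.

P(H | E) ≈ 0.5439

Let H be the event that the part has a fatigue crack. P(H) = 0.195, so P(¬H) = 0.805. With E the 'indication' result, P(E|H) = 0.97 and P(E|¬H) = 0.197.
P(E) = 0.97·0.195 + 0.197·0.805 = 0.18915 + 0.15859 = 0.34774.
By Bayes' theorem, P(H|E) = 0.18915 / 0.34774 = 0.5439.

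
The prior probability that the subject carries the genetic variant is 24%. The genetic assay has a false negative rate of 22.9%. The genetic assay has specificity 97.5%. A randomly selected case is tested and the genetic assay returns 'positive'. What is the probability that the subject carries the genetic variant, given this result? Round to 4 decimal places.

Write H for 'the subject carries the genetic variant'. Prior odds H:¬H = 0.24/0.76 = 0.31579. For the 'positive' outcome, the likelihood ratio is 0.771/0.025 = 30.840.
Posterior odds = 0.31579 × 30.840 = 9.7389, so P(H|E) = 9.7389/(1+9.7389) = 0.9069.

P(H | E) ≈ 0.9069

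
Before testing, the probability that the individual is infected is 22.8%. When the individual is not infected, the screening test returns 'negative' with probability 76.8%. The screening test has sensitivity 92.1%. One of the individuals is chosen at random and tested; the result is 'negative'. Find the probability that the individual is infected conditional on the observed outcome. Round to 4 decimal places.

P(H | E) ≈ 0.0295

Let H be the event that the individual is infected. P(H) = 0.228, so P(¬H) = 0.772. With E the 'negative' result, P(E|H) = 0.079 and P(E|¬H) = 0.768.
P(E) = 0.079·0.228 + 0.768·0.772 = 0.018012 + 0.59290 = 0.61091.
By Bayes' theorem, P(H|E) = 0.018012 / 0.61091 = 0.0295.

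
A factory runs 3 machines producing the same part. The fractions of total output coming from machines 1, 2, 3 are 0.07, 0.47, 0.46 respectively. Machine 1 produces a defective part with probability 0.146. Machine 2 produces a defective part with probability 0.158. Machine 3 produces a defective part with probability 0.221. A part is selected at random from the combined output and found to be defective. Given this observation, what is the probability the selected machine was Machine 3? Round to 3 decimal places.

P(defective|M1) = 0.146; P(defective|M2) = 0.158; P(defective|M3) = 0.221.
Prior × likelihood for each source: 0.07·0.146=0.01022, 0.47·0.158=0.07426, 0.46·0.221=0.1017. Summing gives P(defective) = 0.18614.
P(Machine 3 | defective) = 0.1017 / 0.18614 = 0.546.

Posterior probability ≈ 0.546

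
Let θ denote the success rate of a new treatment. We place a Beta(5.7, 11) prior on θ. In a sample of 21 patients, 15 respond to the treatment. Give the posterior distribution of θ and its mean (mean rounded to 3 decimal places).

Posterior: Beta(20.7, 17); mean ≈ 0.549

The binomial likelihood is conjugate to the Beta prior: with 15 successes and 6 failures, the posterior is Beta(5.7+15, 11+6) = Beta(20.7, 17).
E[θ | data] = 20.7/(20.7+17) = 0.549.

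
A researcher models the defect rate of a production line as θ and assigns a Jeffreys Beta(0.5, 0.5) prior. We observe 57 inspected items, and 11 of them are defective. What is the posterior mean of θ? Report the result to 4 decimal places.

Posterior mean ≈ 0.1983

Observing 11 successes and 46 failures updates Beta(0.5, 0.5) by adding the success and failure counts to the two shape parameters: α = 0.5+11 = 11.5, β = 0.5+46 = 46.5.
Posterior mean = α/(α+β) = 11.5/58 = 0.1983.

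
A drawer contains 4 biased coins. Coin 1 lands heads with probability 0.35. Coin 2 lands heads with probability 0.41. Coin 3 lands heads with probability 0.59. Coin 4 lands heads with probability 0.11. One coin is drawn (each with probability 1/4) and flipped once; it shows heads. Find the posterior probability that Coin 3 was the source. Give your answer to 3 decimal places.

Posterior probability ≈ 0.404

Tabulate prior·likelihood by source: [1] prior 0.25, lik 0.35, product 0.08750; [2] prior 0.25, lik 0.41, product 0.1025; [3] prior 0.25, lik 0.59, product 0.1475; [4] prior 0.25, lik 0.11, product 0.02750.
Normalizing constant = 0.36500; the posterior for Coin 3 is its product over the sum, 0.1475/0.36500 = 0.404.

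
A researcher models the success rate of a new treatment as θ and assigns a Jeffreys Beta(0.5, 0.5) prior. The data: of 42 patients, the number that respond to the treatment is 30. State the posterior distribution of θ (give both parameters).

Observing 30 successes and 12 failures updates Beta(0.5, 0.5) by adding the success and failure counts to the two shape parameters: α = 0.5+30 = 30.5, β = 0.5+12 = 12.5.

Posterior: Beta(30.5, 12.5)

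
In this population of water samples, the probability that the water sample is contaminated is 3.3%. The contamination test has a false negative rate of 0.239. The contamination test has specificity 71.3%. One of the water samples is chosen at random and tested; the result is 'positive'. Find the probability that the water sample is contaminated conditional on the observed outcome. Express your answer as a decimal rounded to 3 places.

Let H be the event that the water sample is contaminated. P(H) = 0.033, so P(¬H) = 0.967. With E the 'positive' result, P(E|H) = 0.761 and P(E|¬H) = 0.287.
P(E) = 0.761·0.033 + 0.287·0.967 = 0.025113 + 0.27753 = 0.30264.
By Bayes' theorem, P(H|E) = 0.025113 / 0.30264 = 0.083.

P(H | E) ≈ 0.083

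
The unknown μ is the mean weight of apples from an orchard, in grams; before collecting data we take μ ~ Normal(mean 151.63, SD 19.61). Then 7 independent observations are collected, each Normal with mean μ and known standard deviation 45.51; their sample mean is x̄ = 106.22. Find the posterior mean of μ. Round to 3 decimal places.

Posterior mean ≈ 125.966

With known σ, the Normal prior is conjugate. Weight on the data is w = (n/σ²)/(n/σ² + 1/τ₀²) = 0.00337975/(0.00337975+0.00260043) = 0.56516.
Posterior mean = w·x̄ + (1−w)·μ₀ = 0.56516·106.22 + 0.43484·151.63 = 125.966.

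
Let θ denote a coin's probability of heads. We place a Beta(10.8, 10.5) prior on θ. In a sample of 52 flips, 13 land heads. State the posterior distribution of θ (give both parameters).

The binomial likelihood is conjugate to the Beta prior: with 13 successes and 39 failures, the posterior is Beta(10.8+13, 10.5+39) = Beta(23.8, 49.5).

Posterior: Beta(23.8, 49.5)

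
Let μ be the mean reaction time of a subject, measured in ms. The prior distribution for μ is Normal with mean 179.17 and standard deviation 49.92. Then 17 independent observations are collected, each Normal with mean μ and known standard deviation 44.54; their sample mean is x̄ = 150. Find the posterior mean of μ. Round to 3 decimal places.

Prior precision 1/τ₀² = 1/49.92² = 0.00040128; data precision n/σ² = 17/44.54² = 0.00856936.
Posterior precision = 0.00040128 + 0.00856936 = 0.00897065.
Posterior mean = (0.00040128·179.17 + 0.00856936·150) / 0.00897065 = 151.305.

Posterior mean ≈ 151.305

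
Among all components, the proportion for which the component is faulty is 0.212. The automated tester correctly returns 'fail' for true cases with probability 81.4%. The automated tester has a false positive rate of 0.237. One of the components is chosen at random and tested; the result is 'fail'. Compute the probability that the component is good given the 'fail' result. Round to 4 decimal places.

Write H for 'the component is faulty'. Prior odds H:¬H = 0.212/0.788 = 0.26904. For the 'fail' outcome, the likelihood ratio is 0.814/0.237 = 3.4346.
Posterior odds = 0.26904 × 3.4346 = 0.92403, so P(H|E) = 0.92403/(1+0.92403) = 0.4803. Then P(¬H|E) = 1 − 0.4803 = 0.5197.

P(¬H | E) ≈ 0.5197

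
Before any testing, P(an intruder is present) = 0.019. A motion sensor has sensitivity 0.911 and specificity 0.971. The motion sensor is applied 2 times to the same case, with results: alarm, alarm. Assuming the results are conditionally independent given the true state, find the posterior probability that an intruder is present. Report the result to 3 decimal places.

Posterior P(H) ≈ 0.950

With H the event that an intruder is present, the joint likelihood of the observed sequence is P(data|H) = 0.911·0.911 = 0.82992 and P(data|¬H) = 0.029·0.029 = 0.00084100.
Bayes: P(H|data) = 0.019·0.82992 / (0.019·0.82992 + 0.981·0.00084100) = 0.015768/0.016594 = 0.9503.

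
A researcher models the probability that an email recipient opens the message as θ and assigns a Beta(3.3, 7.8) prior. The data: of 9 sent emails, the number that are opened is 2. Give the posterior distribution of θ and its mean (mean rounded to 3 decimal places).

Posterior: Beta(5.3, 14.8); mean ≈ 0.264

Observing 2 successes and 7 failures updates Beta(3.3, 7.8) by adding the success and failure counts to the two shape parameters: α = 3.3+2 = 5.3, β = 7.8+7 = 14.8.
Posterior mean = α/(α+β) = 5.3/20.1 = 0.264.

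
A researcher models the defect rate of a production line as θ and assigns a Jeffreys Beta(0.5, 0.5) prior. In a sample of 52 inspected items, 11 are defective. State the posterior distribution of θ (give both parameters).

Posterior: Beta(11.5, 41.5)

The binomial likelihood is conjugate to the Beta prior: with 11 successes and 41 failures, the posterior is Beta(0.5+11, 0.5+41) = Beta(11.5, 41.5).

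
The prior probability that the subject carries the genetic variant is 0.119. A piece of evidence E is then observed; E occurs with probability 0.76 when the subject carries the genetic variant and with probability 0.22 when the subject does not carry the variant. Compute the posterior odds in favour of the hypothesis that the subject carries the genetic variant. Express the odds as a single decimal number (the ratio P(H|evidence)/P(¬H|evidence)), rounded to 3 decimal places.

Posterior odds ≈ 0.467

Prior odds = 0.119/(1−0.119) = 0.13507.
Likelihood ratio for E = 0.76/0.22 = 3.4545.
Posterior odds = prior odds × LR = 0.46662.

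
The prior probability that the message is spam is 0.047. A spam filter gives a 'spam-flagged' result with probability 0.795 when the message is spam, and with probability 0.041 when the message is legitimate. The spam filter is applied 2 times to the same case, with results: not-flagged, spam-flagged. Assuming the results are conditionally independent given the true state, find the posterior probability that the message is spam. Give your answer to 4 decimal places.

Let H be the event that the message is spam; start with P(H) = 0.047. P('spam-flagged'|H) = 0.795, P('spam-flagged'|¬H) = 0.041.
Update on result 1 ('not-flagged'): P(H) ← 0.205·0.0470 / (0.205·0.0470 + 0.959·0.9530) = 0.0096350/0.92356 = 0.0104.
Update on result 2 ('spam-flagged'): P(H) ← 0.795·0.0104 / (0.795·0.0104 + 0.041·0.9896) = 0.0082938/0.048866 = 0.1697.

Posterior P(H) ≈ 0.1697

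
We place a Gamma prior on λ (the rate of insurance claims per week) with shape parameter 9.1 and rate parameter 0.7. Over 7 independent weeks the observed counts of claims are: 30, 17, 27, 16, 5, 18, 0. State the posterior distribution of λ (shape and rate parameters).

Posterior: Gamma(shape=122.1, rate=7.7)

Total count ∑xᵢ = 113 over n = 7 weeks.
Gamma is conjugate to the Poisson likelihood: posterior is Gamma(shape = 9.1+113 = 122.1, rate = 0.7+7 = 7.7).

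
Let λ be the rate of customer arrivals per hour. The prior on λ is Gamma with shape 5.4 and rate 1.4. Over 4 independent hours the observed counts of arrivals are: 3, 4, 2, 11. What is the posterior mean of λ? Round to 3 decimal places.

The Poisson likelihood adds the total count to the shape and the number of exposure periods to the rate. Here ∑xᵢ = 20 and n = 4, so shape 5.4→25.4 and rate 1.4→5.4.
Posterior mean = shape/rate = 25.4/5.4 = 4.704.

Posterior mean ≈ 4.704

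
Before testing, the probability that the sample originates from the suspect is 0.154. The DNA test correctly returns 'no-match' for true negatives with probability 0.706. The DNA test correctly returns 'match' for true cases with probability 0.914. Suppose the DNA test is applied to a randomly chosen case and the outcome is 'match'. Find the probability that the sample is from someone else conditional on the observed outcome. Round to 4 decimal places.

Let H be the event that the sample originates from the suspect. P(H) = 0.154, so P(¬H) = 0.846. With E the 'match' result, P(E|H) = 0.914 and P(E|¬H) = 0.294.
P(E) = 0.914·0.154 + 0.294·0.846 = 0.14076 + 0.24872 = 0.38948.
By Bayes' theorem, P(H|E) = 0.14076 / 0.38948 = 0.3614. Hence P(¬H|E) = 1 − 0.3614 = 0.6386.

P(¬H | E) ≈ 0.6386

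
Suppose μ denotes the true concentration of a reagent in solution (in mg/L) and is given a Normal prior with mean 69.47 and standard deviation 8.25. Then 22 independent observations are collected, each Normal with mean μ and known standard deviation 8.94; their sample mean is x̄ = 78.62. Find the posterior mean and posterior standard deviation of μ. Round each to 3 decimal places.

Posterior mean ≈ 78.156; posterior SD ≈ 1.857

Prior precision 1/τ₀² = 1/8.25² = 0.0146924; data precision n/σ² = 22/8.94² = 0.275263.
Posterior precision = 0.0146924 + 0.275263 = 0.289955, giving posterior SD = 1/√0.289955 = 1.857.
Posterior mean = (0.0146924·69.47 + 0.275263·78.62) / 0.289955 = 78.156.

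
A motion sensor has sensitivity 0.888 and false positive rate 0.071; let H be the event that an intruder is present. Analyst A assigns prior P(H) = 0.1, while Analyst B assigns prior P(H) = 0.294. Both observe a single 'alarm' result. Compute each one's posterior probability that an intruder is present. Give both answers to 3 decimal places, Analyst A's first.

The likelihood ratio for an 'alarm' result is 0.888/0.071 = 12.507.
Analyst A: prior odds 0.1/0.9 = 0.11111; posterior odds 1.3897; posterior probability 0.582.
Analyst B: prior odds 0.294/0.706 = 0.41643; posterior odds 5.2083; posterior probability 0.839.

Analyst A: 0.582; Analyst B: 0.839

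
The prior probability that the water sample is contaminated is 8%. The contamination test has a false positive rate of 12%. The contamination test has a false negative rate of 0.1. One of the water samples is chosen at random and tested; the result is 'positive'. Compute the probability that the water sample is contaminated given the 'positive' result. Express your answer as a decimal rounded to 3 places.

P(H | E) ≈ 0.395

Write H for 'the water sample is contaminated'. Prior odds H:¬H = 0.08/0.92 = 0.086957. For the 'positive' outcome, the likelihood ratio is 0.9/0.12 = 7.5000.
Posterior odds = 0.086957 × 7.5000 = 0.65217, so P(H|E) = 0.65217/(1+0.65217) = 0.395.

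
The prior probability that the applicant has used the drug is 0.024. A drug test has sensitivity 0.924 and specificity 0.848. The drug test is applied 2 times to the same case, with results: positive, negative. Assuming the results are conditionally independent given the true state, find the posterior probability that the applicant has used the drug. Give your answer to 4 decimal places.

With H the event that the applicant has used the drug, the joint likelihood of the observed sequence is P(data|H) = 0.924·0.076 = 0.070224 and P(data|¬H) = 0.152·0.848 = 0.12890.
Bayes: P(H|data) = 0.024·0.070224 / (0.024·0.070224 + 0.976·0.12890) = 0.0016854/0.12749 = 0.0132.

Posterior P(H) ≈ 0.0132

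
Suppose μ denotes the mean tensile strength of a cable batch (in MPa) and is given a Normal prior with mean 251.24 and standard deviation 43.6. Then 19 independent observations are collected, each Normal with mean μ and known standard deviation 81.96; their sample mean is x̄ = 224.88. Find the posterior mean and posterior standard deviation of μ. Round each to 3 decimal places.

Prior precision 1/τ₀² = 1/43.6² = 0.00052605; data precision n/σ² = 19/81.96² = 0.00282846.
Posterior precision = 0.00052605 + 0.00282846 = 0.00335451, giving posterior SD = 1/√0.00335451 = 17.266.
Posterior mean = (0.00052605·251.24 + 0.00282846·224.88) / 0.00335451 = 229.014.

Posterior mean ≈ 229.014; posterior SD ≈ 17.266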